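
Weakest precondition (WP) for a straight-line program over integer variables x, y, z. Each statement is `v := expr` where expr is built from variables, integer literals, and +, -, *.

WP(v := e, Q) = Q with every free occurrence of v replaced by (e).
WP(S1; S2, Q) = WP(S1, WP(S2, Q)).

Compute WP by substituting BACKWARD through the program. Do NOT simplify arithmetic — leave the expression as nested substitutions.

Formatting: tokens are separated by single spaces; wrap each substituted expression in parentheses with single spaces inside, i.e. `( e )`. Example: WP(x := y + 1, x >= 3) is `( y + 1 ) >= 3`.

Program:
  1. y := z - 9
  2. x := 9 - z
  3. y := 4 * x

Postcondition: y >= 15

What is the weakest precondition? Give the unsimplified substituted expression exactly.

post: y >= 15
stmt 3: y := 4 * x  -- replace 1 occurrence(s) of y with (4 * x)
  => ( 4 * x ) >= 15
stmt 2: x := 9 - z  -- replace 1 occurrence(s) of x with (9 - z)
  => ( 4 * ( 9 - z ) ) >= 15
stmt 1: y := z - 9  -- replace 0 occurrence(s) of y with (z - 9)
  => ( 4 * ( 9 - z ) ) >= 15

Answer: ( 4 * ( 9 - z ) ) >= 15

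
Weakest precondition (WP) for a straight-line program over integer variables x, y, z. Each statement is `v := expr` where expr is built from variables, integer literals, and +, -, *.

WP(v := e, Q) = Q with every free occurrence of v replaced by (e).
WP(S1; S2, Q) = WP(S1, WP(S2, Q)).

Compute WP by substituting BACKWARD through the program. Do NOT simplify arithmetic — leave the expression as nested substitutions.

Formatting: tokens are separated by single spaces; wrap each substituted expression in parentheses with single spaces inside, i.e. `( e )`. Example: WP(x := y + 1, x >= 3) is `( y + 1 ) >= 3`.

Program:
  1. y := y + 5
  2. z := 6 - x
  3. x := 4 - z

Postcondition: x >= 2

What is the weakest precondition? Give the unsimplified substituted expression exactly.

post: x >= 2
stmt 3: x := 4 - z  -- replace 1 occurrence(s) of x with (4 - z)
  => ( 4 - z ) >= 2
stmt 2: z := 6 - x  -- replace 1 occurrence(s) of z with (6 - x)
  => ( 4 - ( 6 - x ) ) >= 2
stmt 1: y := y + 5  -- replace 0 occurrence(s) of y with (y + 5)
  => ( 4 - ( 6 - x ) ) >= 2

Answer: ( 4 - ( 6 - x ) ) >= 2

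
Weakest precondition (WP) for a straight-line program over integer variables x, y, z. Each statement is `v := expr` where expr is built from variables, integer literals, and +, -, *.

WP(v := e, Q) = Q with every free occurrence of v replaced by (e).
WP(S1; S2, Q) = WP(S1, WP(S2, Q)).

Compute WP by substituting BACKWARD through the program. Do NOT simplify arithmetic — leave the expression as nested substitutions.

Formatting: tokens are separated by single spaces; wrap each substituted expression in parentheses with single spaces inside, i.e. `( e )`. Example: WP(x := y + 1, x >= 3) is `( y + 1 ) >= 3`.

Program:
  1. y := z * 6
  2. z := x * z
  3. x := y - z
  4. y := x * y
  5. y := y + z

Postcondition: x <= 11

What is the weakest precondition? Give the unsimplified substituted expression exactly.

Answer: ( ( z * 6 ) - ( x * z ) ) <= 11

Derivation:
post: x <= 11
stmt 5: y := y + z  -- replace 0 occurrence(s) of y with (y + z)
  => x <= 11
stmt 4: y := x * y  -- replace 0 occurrence(s) of y with (x * y)
  => x <= 11
stmt 3: x := y - z  -- replace 1 occurrence(s) of x with (y - z)
  => ( y - z ) <= 11
stmt 2: z := x * z  -- replace 1 occurrence(s) of z with (x * z)
  => ( y - ( x * z ) ) <= 11
stmt 1: y := z * 6  -- replace 1 occurrence(s) of y with (z * 6)
  => ( ( z * 6 ) - ( x * z ) ) <= 11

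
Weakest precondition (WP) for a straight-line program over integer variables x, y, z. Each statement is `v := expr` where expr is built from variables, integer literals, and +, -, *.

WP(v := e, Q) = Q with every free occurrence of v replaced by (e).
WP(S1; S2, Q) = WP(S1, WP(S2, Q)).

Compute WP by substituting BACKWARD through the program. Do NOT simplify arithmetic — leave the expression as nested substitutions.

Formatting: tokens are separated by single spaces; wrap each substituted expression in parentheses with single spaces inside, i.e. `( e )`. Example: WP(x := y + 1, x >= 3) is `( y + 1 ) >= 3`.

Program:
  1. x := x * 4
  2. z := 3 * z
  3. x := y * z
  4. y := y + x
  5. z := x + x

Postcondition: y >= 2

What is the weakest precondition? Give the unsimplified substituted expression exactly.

post: y >= 2
stmt 5: z := x + x  -- replace 0 occurrence(s) of z with (x + x)
  => y >= 2
stmt 4: y := y + x  -- replace 1 occurrence(s) of y with (y + x)
  => ( y + x ) >= 2
stmt 3: x := y * z  -- replace 1 occurrence(s) of x with (y * z)
  => ( y + ( y * z ) ) >= 2
stmt 2: z := 3 * z  -- replace 1 occurrence(s) of z with (3 * z)
  => ( y + ( y * ( 3 * z ) ) ) >= 2
stmt 1: x := x * 4  -- replace 0 occurrence(s) of x with (x * 4)
  => ( y + ( y * ( 3 * z ) ) ) >= 2

Answer: ( y + ( y * ( 3 * z ) ) ) >= 2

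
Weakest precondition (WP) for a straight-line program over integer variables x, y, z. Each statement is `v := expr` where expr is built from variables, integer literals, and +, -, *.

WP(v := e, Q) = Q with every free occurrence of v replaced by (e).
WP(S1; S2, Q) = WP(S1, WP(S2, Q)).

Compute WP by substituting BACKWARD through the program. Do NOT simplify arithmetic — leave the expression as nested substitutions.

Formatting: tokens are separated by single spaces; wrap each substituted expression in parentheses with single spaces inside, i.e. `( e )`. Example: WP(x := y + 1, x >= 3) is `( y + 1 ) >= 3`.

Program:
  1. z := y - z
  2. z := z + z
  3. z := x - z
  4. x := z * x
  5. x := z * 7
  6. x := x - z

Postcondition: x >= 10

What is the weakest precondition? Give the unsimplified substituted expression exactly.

Answer: ( ( ( x - ( ( y - z ) + ( y - z ) ) ) * 7 ) - ( x - ( ( y - z ) + ( y - z ) ) ) ) >= 10

Derivation:
post: x >= 10
stmt 6: x := x - z  -- replace 1 occurrence(s) of x with (x - z)
  => ( x - z ) >= 10
stmt 5: x := z * 7  -- replace 1 occurrence(s) of x with (z * 7)
  => ( ( z * 7 ) - z ) >= 10
stmt 4: x := z * x  -- replace 0 occurrence(s) of x with (z * x)
  => ( ( z * 7 ) - z ) >= 10
stmt 3: z := x - z  -- replace 2 occurrence(s) of z with (x - z)
  => ( ( ( x - z ) * 7 ) - ( x - z ) ) >= 10
stmt 2: z := z + z  -- replace 2 occurrence(s) of z with (z + z)
  => ( ( ( x - ( z + z ) ) * 7 ) - ( x - ( z + z ) ) ) >= 10
stmt 1: z := y - z  -- replace 4 occurrence(s) of z with (y - z)
  => ( ( ( x - ( ( y - z ) + ( y - z ) ) ) * 7 ) - ( x - ( ( y - z ) + ( y - z ) ) ) ) >= 10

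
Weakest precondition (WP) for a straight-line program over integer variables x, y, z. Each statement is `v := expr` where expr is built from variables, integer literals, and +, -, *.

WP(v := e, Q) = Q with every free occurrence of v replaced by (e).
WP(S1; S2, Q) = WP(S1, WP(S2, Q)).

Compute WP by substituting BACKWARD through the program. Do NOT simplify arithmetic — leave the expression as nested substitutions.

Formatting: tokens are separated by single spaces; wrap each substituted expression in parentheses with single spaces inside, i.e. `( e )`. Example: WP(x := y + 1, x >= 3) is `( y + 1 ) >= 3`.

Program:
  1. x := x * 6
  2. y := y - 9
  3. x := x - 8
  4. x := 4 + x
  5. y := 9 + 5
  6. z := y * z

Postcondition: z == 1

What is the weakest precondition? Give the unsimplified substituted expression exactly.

post: z == 1
stmt 6: z := y * z  -- replace 1 occurrence(s) of z with (y * z)
  => ( y * z ) == 1
stmt 5: y := 9 + 5  -- replace 1 occurrence(s) of y with (9 + 5)
  => ( ( 9 + 5 ) * z ) == 1
stmt 4: x := 4 + x  -- replace 0 occurrence(s) of x with (4 + x)
  => ( ( 9 + 5 ) * z ) == 1
stmt 3: x := x - 8  -- replace 0 occurrence(s) of x with (x - 8)
  => ( ( 9 + 5 ) * z ) == 1
stmt 2: y := y - 9  -- replace 0 occurrence(s) of y with (y - 9)
  => ( ( 9 + 5 ) * z ) == 1
stmt 1: x := x * 6  -- replace 0 occurrence(s) of x with (x * 6)
  => ( ( 9 + 5 ) * z ) == 1

Answer: ( ( 9 + 5 ) * z ) == 1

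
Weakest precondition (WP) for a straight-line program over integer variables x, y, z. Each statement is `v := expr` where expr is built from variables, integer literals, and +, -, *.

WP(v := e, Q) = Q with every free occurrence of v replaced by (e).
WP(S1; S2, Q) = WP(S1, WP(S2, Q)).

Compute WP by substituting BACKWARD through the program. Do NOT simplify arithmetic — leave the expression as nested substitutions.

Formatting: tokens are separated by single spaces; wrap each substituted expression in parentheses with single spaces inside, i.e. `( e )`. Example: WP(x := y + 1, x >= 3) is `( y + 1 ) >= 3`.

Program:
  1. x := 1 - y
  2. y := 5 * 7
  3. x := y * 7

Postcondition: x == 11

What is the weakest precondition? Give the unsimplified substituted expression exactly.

Answer: ( ( 5 * 7 ) * 7 ) == 11

Derivation:
post: x == 11
stmt 3: x := y * 7  -- replace 1 occurrence(s) of x with (y * 7)
  => ( y * 7 ) == 11
stmt 2: y := 5 * 7  -- replace 1 occurrence(s) of y with (5 * 7)
  => ( ( 5 * 7 ) * 7 ) == 11
stmt 1: x := 1 - y  -- replace 0 occurrence(s) of x with (1 - y)
  => ( ( 5 * 7 ) * 7 ) == 11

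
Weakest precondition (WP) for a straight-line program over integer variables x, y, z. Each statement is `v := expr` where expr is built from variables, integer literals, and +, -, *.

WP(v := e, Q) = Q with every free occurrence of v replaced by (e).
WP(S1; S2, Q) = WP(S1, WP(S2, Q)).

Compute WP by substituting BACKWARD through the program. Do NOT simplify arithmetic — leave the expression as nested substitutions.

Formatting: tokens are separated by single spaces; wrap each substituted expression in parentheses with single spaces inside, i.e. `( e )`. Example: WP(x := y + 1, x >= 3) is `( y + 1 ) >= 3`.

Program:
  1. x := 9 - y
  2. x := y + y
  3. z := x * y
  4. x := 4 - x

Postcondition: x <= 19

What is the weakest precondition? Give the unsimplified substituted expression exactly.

Answer: ( 4 - ( y + y ) ) <= 19

Derivation:
post: x <= 19
stmt 4: x := 4 - x  -- replace 1 occurrence(s) of x with (4 - x)
  => ( 4 - x ) <= 19
stmt 3: z := x * y  -- replace 0 occurrence(s) of z with (x * y)
  => ( 4 - x ) <= 19
stmt 2: x := y + y  -- replace 1 occurrence(s) of x with (y + y)
  => ( 4 - ( y + y ) ) <= 19
stmt 1: x := 9 - y  -- replace 0 occurrence(s) of x with (9 - y)
  => ( 4 - ( y + y ) ) <= 19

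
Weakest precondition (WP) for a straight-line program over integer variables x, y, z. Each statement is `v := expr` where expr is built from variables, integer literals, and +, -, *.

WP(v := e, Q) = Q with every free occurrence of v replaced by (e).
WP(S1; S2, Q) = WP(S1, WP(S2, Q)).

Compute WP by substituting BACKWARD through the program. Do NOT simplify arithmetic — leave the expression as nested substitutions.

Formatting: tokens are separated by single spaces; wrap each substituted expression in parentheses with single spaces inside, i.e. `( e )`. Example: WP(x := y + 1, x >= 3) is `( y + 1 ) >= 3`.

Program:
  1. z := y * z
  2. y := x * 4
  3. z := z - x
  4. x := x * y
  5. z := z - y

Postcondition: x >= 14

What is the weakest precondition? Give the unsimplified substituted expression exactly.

post: x >= 14
stmt 5: z := z - y  -- replace 0 occurrence(s) of z with (z - y)
  => x >= 14
stmt 4: x := x * y  -- replace 1 occurrence(s) of x with (x * y)
  => ( x * y ) >= 14
stmt 3: z := z - x  -- replace 0 occurrence(s) of z with (z - x)
  => ( x * y ) >= 14
stmt 2: y := x * 4  -- replace 1 occurrence(s) of y with (x * 4)
  => ( x * ( x * 4 ) ) >= 14
stmt 1: z := y * z  -- replace 0 occurrence(s) of z with (y * z)
  => ( x * ( x * 4 ) ) >= 14

Answer: ( x * ( x * 4 ) ) >= 14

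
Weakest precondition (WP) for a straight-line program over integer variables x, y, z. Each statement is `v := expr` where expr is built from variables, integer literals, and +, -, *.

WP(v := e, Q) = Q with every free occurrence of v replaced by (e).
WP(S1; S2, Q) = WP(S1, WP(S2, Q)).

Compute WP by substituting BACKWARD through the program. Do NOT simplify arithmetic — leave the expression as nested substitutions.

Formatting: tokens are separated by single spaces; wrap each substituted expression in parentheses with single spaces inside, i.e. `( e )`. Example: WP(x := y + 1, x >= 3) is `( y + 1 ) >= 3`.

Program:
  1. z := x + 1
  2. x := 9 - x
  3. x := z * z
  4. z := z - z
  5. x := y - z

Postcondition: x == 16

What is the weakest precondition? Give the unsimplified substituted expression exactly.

Answer: ( y - ( ( x + 1 ) - ( x + 1 ) ) ) == 16

Derivation:
post: x == 16
stmt 5: x := y - z  -- replace 1 occurrence(s) of x with (y - z)
  => ( y - z ) == 16
stmt 4: z := z - z  -- replace 1 occurrence(s) of z with (z - z)
  => ( y - ( z - z ) ) == 16
stmt 3: x := z * z  -- replace 0 occurrence(s) of x with (z * z)
  => ( y - ( z - z ) ) == 16
stmt 2: x := 9 - x  -- replace 0 occurrence(s) of x with (9 - x)
  => ( y - ( z - z ) ) == 16
stmt 1: z := x + 1  -- replace 2 occurrence(s) of z with (x + 1)
  => ( y - ( ( x + 1 ) - ( x + 1 ) ) ) == 16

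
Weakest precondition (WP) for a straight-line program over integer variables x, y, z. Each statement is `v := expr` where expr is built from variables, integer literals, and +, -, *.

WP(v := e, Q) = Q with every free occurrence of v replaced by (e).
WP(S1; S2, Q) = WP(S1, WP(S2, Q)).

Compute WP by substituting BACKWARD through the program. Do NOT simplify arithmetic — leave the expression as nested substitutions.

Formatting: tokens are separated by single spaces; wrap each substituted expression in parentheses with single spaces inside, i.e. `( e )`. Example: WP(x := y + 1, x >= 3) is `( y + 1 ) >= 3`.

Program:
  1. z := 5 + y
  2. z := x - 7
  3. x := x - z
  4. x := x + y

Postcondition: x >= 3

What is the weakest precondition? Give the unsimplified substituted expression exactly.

post: x >= 3
stmt 4: x := x + y  -- replace 1 occurrence(s) of x with (x + y)
  => ( x + y ) >= 3
stmt 3: x := x - z  -- replace 1 occurrence(s) of x with (x - z)
  => ( ( x - z ) + y ) >= 3
stmt 2: z := x - 7  -- replace 1 occurrence(s) of z with (x - 7)
  => ( ( x - ( x - 7 ) ) + y ) >= 3
stmt 1: z := 5 + y  -- replace 0 occurrence(s) of z with (5 + y)
  => ( ( x - ( x - 7 ) ) + y ) >= 3

Answer: ( ( x - ( x - 7 ) ) + y ) >= 3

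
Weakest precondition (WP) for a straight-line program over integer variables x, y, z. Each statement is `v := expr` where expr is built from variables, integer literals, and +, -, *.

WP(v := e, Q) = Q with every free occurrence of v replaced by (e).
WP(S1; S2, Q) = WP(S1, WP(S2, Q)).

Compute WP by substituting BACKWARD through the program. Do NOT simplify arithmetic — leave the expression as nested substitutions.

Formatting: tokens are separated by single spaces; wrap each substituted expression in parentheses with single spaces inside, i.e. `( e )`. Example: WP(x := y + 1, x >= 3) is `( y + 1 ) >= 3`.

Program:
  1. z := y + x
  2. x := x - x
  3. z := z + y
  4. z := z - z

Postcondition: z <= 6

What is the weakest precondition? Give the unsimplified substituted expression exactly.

post: z <= 6
stmt 4: z := z - z  -- replace 1 occurrence(s) of z with (z - z)
  => ( z - z ) <= 6
stmt 3: z := z + y  -- replace 2 occurrence(s) of z with (z + y)
  => ( ( z + y ) - ( z + y ) ) <= 6
stmt 2: x := x - x  -- replace 0 occurrence(s) of x with (x - x)
  => ( ( z + y ) - ( z + y ) ) <= 6
stmt 1: z := y + x  -- replace 2 occurrence(s) of z with (y + x)
  => ( ( ( y + x ) + y ) - ( ( y + x ) + y ) ) <= 6

Answer: ( ( ( y + x ) + y ) - ( ( y + x ) + y ) ) <= 6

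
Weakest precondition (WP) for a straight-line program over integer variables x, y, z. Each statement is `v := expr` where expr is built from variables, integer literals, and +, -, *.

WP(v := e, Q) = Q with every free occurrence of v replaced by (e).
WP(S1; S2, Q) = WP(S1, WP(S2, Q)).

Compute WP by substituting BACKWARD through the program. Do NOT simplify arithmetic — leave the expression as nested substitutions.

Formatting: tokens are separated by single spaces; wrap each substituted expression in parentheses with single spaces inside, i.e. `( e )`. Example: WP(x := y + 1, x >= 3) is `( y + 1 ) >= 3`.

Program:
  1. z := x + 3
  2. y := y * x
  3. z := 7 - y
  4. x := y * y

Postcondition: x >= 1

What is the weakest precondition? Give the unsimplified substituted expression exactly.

Answer: ( ( y * x ) * ( y * x ) ) >= 1

Derivation:
post: x >= 1
stmt 4: x := y * y  -- replace 1 occurrence(s) of x with (y * y)
  => ( y * y ) >= 1
stmt 3: z := 7 - y  -- replace 0 occurrence(s) of z with (7 - y)
  => ( y * y ) >= 1
stmt 2: y := y * x  -- replace 2 occurrence(s) of y with (y * x)
  => ( ( y * x ) * ( y * x ) ) >= 1
stmt 1: z := x + 3  -- replace 0 occurrence(s) of z with (x + 3)
  => ( ( y * x ) * ( y * x ) ) >= 1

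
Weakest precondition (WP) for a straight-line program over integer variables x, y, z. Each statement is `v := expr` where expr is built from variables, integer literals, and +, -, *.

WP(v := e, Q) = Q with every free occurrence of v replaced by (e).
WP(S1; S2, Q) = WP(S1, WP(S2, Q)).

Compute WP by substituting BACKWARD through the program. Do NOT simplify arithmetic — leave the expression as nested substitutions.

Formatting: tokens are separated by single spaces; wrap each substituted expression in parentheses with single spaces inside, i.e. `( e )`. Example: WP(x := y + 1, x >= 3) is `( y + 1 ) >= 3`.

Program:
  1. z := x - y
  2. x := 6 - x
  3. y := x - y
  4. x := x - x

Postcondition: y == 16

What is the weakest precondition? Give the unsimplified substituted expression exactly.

post: y == 16
stmt 4: x := x - x  -- replace 0 occurrence(s) of x with (x - x)
  => y == 16
stmt 3: y := x - y  -- replace 1 occurrence(s) of y with (x - y)
  => ( x - y ) == 16
stmt 2: x := 6 - x  -- replace 1 occurrence(s) of x with (6 - x)
  => ( ( 6 - x ) - y ) == 16
stmt 1: z := x - y  -- replace 0 occurrence(s) of z with (x - y)
  => ( ( 6 - x ) - y ) == 16

Answer: ( ( 6 - x ) - y ) == 16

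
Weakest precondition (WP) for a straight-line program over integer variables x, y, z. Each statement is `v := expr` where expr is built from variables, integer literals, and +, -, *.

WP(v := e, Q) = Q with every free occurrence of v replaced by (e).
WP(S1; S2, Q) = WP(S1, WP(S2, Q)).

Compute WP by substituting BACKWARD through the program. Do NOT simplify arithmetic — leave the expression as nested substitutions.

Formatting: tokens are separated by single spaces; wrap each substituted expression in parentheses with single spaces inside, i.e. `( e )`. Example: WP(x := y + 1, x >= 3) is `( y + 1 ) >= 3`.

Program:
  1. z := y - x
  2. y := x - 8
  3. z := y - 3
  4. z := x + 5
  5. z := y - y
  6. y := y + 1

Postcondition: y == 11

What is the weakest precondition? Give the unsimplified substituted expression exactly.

Answer: ( ( x - 8 ) + 1 ) == 11

Derivation:
post: y == 11
stmt 6: y := y + 1  -- replace 1 occurrence(s) of y with (y + 1)
  => ( y + 1 ) == 11
stmt 5: z := y - y  -- replace 0 occurrence(s) of z with (y - y)
  => ( y + 1 ) == 11
stmt 4: z := x + 5  -- replace 0 occurrence(s) of z with (x + 5)
  => ( y + 1 ) == 11
stmt 3: z := y - 3  -- replace 0 occurrence(s) of z with (y - 3)
  => ( y + 1 ) == 11
stmt 2: y := x - 8  -- replace 1 occurrence(s) of y with (x - 8)
  => ( ( x - 8 ) + 1 ) == 11
stmt 1: z := y - x  -- replace 0 occurrence(s) of z with (y - x)
  => ( ( x - 8 ) + 1 ) == 11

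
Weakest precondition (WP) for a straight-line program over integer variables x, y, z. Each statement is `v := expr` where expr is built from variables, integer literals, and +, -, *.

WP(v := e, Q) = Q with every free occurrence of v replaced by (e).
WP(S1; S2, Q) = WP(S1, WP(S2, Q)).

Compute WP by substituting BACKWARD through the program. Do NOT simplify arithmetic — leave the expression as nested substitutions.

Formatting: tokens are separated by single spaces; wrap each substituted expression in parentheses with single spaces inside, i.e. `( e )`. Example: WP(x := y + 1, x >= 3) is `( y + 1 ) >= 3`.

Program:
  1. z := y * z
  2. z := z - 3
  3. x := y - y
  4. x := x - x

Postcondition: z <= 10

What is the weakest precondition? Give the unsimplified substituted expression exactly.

Answer: ( ( y * z ) - 3 ) <= 10

Derivation:
post: z <= 10
stmt 4: x := x - x  -- replace 0 occurrence(s) of x with (x - x)
  => z <= 10
stmt 3: x := y - y  -- replace 0 occurrence(s) of x with (y - y)
  => z <= 10
stmt 2: z := z - 3  -- replace 1 occurrence(s) of z with (z - 3)
  => ( z - 3 ) <= 10
stmt 1: z := y * z  -- replace 1 occurrence(s) of z with (y * z)
  => ( ( y * z ) - 3 ) <= 10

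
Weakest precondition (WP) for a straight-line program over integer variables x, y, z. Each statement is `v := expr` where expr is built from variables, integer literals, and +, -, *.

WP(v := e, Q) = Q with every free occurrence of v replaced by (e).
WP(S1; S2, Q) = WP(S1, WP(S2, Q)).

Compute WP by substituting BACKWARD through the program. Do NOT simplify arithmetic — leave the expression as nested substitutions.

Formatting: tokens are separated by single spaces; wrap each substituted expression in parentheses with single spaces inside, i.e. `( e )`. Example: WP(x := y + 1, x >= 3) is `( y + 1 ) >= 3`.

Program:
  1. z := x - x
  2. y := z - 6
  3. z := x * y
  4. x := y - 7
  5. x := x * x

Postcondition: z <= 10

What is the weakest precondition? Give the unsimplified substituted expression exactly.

Answer: ( x * ( ( x - x ) - 6 ) ) <= 10

Derivation:
post: z <= 10
stmt 5: x := x * x  -- replace 0 occurrence(s) of x with (x * x)
  => z <= 10
stmt 4: x := y - 7  -- replace 0 occurrence(s) of x with (y - 7)
  => z <= 10
stmt 3: z := x * y  -- replace 1 occurrence(s) of z with (x * y)
  => ( x * y ) <= 10
stmt 2: y := z - 6  -- replace 1 occurrence(s) of y with (z - 6)
  => ( x * ( z - 6 ) ) <= 10
stmt 1: z := x - x  -- replace 1 occurrence(s) of z with (x - x)
  => ( x * ( ( x - x ) - 6 ) ) <= 10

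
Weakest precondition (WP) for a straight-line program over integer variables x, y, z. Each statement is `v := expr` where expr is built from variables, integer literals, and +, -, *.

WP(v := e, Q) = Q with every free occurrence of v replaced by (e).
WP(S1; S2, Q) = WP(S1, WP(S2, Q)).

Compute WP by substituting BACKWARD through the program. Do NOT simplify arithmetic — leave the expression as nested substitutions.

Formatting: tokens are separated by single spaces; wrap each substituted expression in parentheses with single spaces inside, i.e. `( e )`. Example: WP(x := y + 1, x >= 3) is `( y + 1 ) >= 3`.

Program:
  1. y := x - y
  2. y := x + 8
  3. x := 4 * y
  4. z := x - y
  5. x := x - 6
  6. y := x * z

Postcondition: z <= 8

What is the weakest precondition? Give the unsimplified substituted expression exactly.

post: z <= 8
stmt 6: y := x * z  -- replace 0 occurrence(s) of y with (x * z)
  => z <= 8
stmt 5: x := x - 6  -- replace 0 occurrence(s) of x with (x - 6)
  => z <= 8
stmt 4: z := x - y  -- replace 1 occurrence(s) of z with (x - y)
  => ( x - y ) <= 8
stmt 3: x := 4 * y  -- replace 1 occurrence(s) of x with (4 * y)
  => ( ( 4 * y ) - y ) <= 8
stmt 2: y := x + 8  -- replace 2 occurrence(s) of y with (x + 8)
  => ( ( 4 * ( x + 8 ) ) - ( x + 8 ) ) <= 8
stmt 1: y := x - y  -- replace 0 occurrence(s) of y with (x - y)
  => ( ( 4 * ( x + 8 ) ) - ( x + 8 ) ) <= 8

Answer: ( ( 4 * ( x + 8 ) ) - ( x + 8 ) ) <= 8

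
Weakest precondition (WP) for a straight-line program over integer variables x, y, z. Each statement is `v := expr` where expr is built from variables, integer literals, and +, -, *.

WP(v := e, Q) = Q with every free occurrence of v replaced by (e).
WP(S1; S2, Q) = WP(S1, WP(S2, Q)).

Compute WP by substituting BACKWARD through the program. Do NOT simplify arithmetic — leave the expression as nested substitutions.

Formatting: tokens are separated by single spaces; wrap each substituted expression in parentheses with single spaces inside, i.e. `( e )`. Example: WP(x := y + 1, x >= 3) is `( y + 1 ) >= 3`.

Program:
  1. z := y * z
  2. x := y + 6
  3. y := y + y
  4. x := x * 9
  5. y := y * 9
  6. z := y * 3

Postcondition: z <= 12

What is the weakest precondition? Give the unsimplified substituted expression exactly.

Answer: ( ( ( y + y ) * 9 ) * 3 ) <= 12

Derivation:
post: z <= 12
stmt 6: z := y * 3  -- replace 1 occurrence(s) of z with (y * 3)
  => ( y * 3 ) <= 12
stmt 5: y := y * 9  -- replace 1 occurrence(s) of y with (y * 9)
  => ( ( y * 9 ) * 3 ) <= 12
stmt 4: x := x * 9  -- replace 0 occurrence(s) of x with (x * 9)
  => ( ( y * 9 ) * 3 ) <= 12
stmt 3: y := y + y  -- replace 1 occurrence(s) of y with (y + y)
  => ( ( ( y + y ) * 9 ) * 3 ) <= 12
stmt 2: x := y + 6  -- replace 0 occurrence(s) of x with (y + 6)
  => ( ( ( y + y ) * 9 ) * 3 ) <= 12
stmt 1: z := y * z  -- replace 0 occurrence(s) of z with (y * z)
  => ( ( ( y + y ) * 9 ) * 3 ) <= 12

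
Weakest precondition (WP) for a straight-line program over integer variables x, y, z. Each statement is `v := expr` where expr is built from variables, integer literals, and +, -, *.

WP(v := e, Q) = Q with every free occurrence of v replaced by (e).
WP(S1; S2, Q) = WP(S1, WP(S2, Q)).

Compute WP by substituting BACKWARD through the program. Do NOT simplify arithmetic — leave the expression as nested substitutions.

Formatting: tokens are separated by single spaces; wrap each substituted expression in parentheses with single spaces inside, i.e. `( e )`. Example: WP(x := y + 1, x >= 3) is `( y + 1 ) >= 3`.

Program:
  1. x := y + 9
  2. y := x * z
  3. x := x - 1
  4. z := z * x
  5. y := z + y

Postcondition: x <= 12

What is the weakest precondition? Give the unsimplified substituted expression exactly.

post: x <= 12
stmt 5: y := z + y  -- replace 0 occurrence(s) of y with (z + y)
  => x <= 12
stmt 4: z := z * x  -- replace 0 occurrence(s) of z with (z * x)
  => x <= 12
stmt 3: x := x - 1  -- replace 1 occurrence(s) of x with (x - 1)
  => ( x - 1 ) <= 12
stmt 2: y := x * z  -- replace 0 occurrence(s) of y with (x * z)
  => ( x - 1 ) <= 12
stmt 1: x := y + 9  -- replace 1 occurrence(s) of x with (y + 9)
  => ( ( y + 9 ) - 1 ) <= 12

Answer: ( ( y + 9 ) - 1 ) <= 12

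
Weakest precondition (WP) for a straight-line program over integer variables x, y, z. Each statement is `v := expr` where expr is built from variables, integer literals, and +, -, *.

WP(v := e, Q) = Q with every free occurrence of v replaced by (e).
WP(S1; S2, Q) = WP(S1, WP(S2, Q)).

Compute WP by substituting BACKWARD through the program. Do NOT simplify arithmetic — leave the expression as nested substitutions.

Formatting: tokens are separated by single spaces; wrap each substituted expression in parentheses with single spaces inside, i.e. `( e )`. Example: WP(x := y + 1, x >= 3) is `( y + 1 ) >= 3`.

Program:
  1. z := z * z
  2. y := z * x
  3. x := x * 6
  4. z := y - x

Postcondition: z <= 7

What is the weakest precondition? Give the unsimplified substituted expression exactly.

post: z <= 7
stmt 4: z := y - x  -- replace 1 occurrence(s) of z with (y - x)
  => ( y - x ) <= 7
stmt 3: x := x * 6  -- replace 1 occurrence(s) of x with (x * 6)
  => ( y - ( x * 6 ) ) <= 7
stmt 2: y := z * x  -- replace 1 occurrence(s) of y with (z * x)
  => ( ( z * x ) - ( x * 6 ) ) <= 7
stmt 1: z := z * z  -- replace 1 occurrence(s) of z with (z * z)
  => ( ( ( z * z ) * x ) - ( x * 6 ) ) <= 7

Answer: ( ( ( z * z ) * x ) - ( x * 6 ) ) <= 7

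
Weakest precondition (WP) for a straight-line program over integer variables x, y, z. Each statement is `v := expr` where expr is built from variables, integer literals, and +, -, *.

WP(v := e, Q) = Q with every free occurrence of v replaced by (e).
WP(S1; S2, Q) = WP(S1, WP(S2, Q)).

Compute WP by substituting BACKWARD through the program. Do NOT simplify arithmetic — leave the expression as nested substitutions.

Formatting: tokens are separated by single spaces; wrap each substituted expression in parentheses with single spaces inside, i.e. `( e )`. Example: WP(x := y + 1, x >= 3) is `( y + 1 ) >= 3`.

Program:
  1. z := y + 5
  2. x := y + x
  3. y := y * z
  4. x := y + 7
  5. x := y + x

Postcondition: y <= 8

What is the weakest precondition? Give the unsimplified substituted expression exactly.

Answer: ( y * ( y + 5 ) ) <= 8

Derivation:
post: y <= 8
stmt 5: x := y + x  -- replace 0 occurrence(s) of x with (y + x)
  => y <= 8
stmt 4: x := y + 7  -- replace 0 occurrence(s) of x with (y + 7)
  => y <= 8
stmt 3: y := y * z  -- replace 1 occurrence(s) of y with (y * z)
  => ( y * z ) <= 8
stmt 2: x := y + x  -- replace 0 occurrence(s) of x with (y + x)
  => ( y * z ) <= 8
stmt 1: z := y + 5  -- replace 1 occurrence(s) of z with (y + 5)
  => ( y * ( y + 5 ) ) <= 8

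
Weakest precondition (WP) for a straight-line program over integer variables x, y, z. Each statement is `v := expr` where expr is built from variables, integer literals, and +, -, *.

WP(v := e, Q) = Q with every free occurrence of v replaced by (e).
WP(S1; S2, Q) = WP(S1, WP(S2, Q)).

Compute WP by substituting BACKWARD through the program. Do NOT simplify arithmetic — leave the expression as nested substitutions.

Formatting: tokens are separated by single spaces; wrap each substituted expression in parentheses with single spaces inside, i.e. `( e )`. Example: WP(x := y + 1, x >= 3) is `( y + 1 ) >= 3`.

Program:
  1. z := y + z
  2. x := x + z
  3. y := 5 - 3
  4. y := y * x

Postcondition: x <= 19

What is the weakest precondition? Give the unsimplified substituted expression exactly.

Answer: ( x + ( y + z ) ) <= 19

Derivation:
post: x <= 19
stmt 4: y := y * x  -- replace 0 occurrence(s) of y with (y * x)
  => x <= 19
stmt 3: y := 5 - 3  -- replace 0 occurrence(s) of y with (5 - 3)
  => x <= 19
stmt 2: x := x + z  -- replace 1 occurrence(s) of x with (x + z)
  => ( x + z ) <= 19
stmt 1: z := y + z  -- replace 1 occurrence(s) of z with (y + z)
  => ( x + ( y + z ) ) <= 19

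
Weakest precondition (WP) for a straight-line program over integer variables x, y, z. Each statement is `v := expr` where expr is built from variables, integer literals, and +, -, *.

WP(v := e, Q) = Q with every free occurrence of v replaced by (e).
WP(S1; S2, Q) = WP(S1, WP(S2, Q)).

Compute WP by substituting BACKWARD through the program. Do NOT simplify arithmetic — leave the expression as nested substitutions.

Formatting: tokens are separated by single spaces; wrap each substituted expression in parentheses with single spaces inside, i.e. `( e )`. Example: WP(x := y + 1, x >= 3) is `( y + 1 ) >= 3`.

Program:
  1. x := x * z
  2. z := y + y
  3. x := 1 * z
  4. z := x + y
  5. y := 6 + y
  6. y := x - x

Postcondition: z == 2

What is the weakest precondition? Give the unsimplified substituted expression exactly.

post: z == 2
stmt 6: y := x - x  -- replace 0 occurrence(s) of y with (x - x)
  => z == 2
stmt 5: y := 6 + y  -- replace 0 occurrence(s) of y with (6 + y)
  => z == 2
stmt 4: z := x + y  -- replace 1 occurrence(s) of z with (x + y)
  => ( x + y ) == 2
stmt 3: x := 1 * z  -- replace 1 occurrence(s) of x with (1 * z)
  => ( ( 1 * z ) + y ) == 2
stmt 2: z := y + y  -- replace 1 occurrence(s) of z with (y + y)
  => ( ( 1 * ( y + y ) ) + y ) == 2
stmt 1: x := x * z  -- replace 0 occurrence(s) of x with (x * z)
  => ( ( 1 * ( y + y ) ) + y ) == 2

Answer: ( ( 1 * ( y + y ) ) + y ) == 2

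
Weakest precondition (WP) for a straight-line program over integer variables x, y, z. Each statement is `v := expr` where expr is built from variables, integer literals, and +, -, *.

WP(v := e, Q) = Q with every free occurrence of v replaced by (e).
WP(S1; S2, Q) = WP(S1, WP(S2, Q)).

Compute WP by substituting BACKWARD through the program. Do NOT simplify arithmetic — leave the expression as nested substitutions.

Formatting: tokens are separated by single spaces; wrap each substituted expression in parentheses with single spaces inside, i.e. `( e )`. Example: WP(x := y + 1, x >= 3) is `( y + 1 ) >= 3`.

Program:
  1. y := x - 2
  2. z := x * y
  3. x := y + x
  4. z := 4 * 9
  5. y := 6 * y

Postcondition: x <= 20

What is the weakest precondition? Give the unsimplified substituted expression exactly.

post: x <= 20
stmt 5: y := 6 * y  -- replace 0 occurrence(s) of y with (6 * y)
  => x <= 20
stmt 4: z := 4 * 9  -- replace 0 occurrence(s) of z with (4 * 9)
  => x <= 20
stmt 3: x := y + x  -- replace 1 occurrence(s) of x with (y + x)
  => ( y + x ) <= 20
stmt 2: z := x * y  -- replace 0 occurrence(s) of z with (x * y)
  => ( y + x ) <= 20
stmt 1: y := x - 2  -- replace 1 occurrence(s) of y with (x - 2)
  => ( ( x - 2 ) + x ) <= 20

Answer: ( ( x - 2 ) + x ) <= 20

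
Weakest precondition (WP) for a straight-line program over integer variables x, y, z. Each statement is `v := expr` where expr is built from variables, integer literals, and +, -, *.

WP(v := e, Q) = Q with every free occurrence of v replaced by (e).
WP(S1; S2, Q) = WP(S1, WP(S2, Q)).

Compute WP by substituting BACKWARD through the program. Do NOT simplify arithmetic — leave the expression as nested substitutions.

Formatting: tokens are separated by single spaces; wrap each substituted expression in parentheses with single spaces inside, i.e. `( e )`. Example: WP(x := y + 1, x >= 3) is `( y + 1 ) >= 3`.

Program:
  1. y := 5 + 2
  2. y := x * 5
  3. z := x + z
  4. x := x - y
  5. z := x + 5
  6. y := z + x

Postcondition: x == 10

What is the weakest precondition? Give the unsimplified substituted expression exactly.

post: x == 10
stmt 6: y := z + x  -- replace 0 occurrence(s) of y with (z + x)
  => x == 10
stmt 5: z := x + 5  -- replace 0 occurrence(s) of z with (x + 5)
  => x == 10
stmt 4: x := x - y  -- replace 1 occurrence(s) of x with (x - y)
  => ( x - y ) == 10
stmt 3: z := x + z  -- replace 0 occurrence(s) of z with (x + z)
  => ( x - y ) == 10
stmt 2: y := x * 5  -- replace 1 occurrence(s) of y with (x * 5)
  => ( x - ( x * 5 ) ) == 10
stmt 1: y := 5 + 2  -- replace 0 occurrence(s) of y with (5 + 2)
  => ( x - ( x * 5 ) ) == 10

Answer: ( x - ( x * 5 ) ) == 10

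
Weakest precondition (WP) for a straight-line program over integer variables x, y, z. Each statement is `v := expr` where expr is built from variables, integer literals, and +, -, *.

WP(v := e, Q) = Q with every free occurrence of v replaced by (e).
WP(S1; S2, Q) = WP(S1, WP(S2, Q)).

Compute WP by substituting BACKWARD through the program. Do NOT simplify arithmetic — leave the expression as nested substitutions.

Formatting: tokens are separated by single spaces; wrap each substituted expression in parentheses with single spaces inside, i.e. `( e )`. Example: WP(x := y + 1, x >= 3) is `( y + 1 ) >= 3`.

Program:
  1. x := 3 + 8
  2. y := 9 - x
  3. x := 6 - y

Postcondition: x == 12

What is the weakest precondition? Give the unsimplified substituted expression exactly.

Answer: ( 6 - ( 9 - ( 3 + 8 ) ) ) == 12

Derivation:
post: x == 12
stmt 3: x := 6 - y  -- replace 1 occurrence(s) of x with (6 - y)
  => ( 6 - y ) == 12
stmt 2: y := 9 - x  -- replace 1 occurrence(s) of y with (9 - x)
  => ( 6 - ( 9 - x ) ) == 12
stmt 1: x := 3 + 8  -- replace 1 occurrence(s) of x with (3 + 8)
  => ( 6 - ( 9 - ( 3 + 8 ) ) ) == 12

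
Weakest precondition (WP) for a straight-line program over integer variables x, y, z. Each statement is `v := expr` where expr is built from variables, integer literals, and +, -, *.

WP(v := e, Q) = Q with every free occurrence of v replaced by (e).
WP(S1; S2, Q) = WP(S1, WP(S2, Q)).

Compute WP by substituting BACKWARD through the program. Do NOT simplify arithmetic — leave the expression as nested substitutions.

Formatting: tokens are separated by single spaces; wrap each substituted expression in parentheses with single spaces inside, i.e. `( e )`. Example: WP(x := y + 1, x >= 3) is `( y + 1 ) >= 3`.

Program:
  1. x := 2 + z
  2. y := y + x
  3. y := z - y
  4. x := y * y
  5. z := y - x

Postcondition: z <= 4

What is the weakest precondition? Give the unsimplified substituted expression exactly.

Answer: ( ( z - ( y + ( 2 + z ) ) ) - ( ( z - ( y + ( 2 + z ) ) ) * ( z - ( y + ( 2 + z ) ) ) ) ) <= 4

Derivation:
post: z <= 4
stmt 5: z := y - x  -- replace 1 occurrence(s) of z with (y - x)
  => ( y - x ) <= 4
stmt 4: x := y * y  -- replace 1 occurrence(s) of x with (y * y)
  => ( y - ( y * y ) ) <= 4
stmt 3: y := z - y  -- replace 3 occurrence(s) of y with (z - y)
  => ( ( z - y ) - ( ( z - y ) * ( z - y ) ) ) <= 4
stmt 2: y := y + x  -- replace 3 occurrence(s) of y with (y + x)
  => ( ( z - ( y + x ) ) - ( ( z - ( y + x ) ) * ( z - ( y + x ) ) ) ) <= 4
stmt 1: x := 2 + z  -- replace 3 occurrence(s) of x with (2 + z)
  => ( ( z - ( y + ( 2 + z ) ) ) - ( ( z - ( y + ( 2 + z ) ) ) * ( z - ( y + ( 2 + z ) ) ) ) ) <= 4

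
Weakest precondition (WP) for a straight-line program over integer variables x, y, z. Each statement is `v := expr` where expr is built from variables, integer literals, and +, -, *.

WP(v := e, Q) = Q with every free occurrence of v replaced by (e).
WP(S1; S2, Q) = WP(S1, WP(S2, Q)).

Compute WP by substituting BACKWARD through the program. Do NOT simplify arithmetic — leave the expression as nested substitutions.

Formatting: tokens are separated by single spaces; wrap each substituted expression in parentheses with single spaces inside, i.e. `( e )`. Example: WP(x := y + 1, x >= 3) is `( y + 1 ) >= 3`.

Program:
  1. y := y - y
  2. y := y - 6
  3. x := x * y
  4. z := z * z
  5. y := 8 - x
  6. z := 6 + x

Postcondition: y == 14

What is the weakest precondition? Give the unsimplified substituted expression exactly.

post: y == 14
stmt 6: z := 6 + x  -- replace 0 occurrence(s) of z with (6 + x)
  => y == 14
stmt 5: y := 8 - x  -- replace 1 occurrence(s) of y with (8 - x)
  => ( 8 - x ) == 14
stmt 4: z := z * z  -- replace 0 occurrence(s) of z with (z * z)
  => ( 8 - x ) == 14
stmt 3: x := x * y  -- replace 1 occurrence(s) of x with (x * y)
  => ( 8 - ( x * y ) ) == 14
stmt 2: y := y - 6  -- replace 1 occurrence(s) of y with (y - 6)
  => ( 8 - ( x * ( y - 6 ) ) ) == 14
stmt 1: y := y - y  -- replace 1 occurrence(s) of y with (y - y)
  => ( 8 - ( x * ( ( y - y ) - 6 ) ) ) == 14

Answer: ( 8 - ( x * ( ( y - y ) - 6 ) ) ) == 14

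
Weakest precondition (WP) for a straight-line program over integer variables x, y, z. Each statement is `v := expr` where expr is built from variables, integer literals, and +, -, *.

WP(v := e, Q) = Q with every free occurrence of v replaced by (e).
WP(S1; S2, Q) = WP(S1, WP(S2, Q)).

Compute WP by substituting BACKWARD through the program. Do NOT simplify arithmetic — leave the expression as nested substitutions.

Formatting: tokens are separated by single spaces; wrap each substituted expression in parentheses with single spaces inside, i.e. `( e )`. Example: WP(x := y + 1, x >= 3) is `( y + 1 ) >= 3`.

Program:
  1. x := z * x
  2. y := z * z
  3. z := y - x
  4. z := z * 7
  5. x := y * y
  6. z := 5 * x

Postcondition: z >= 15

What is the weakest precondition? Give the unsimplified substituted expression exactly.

post: z >= 15
stmt 6: z := 5 * x  -- replace 1 occurrence(s) of z with (5 * x)
  => ( 5 * x ) >= 15
stmt 5: x := y * y  -- replace 1 occurrence(s) of x with (y * y)
  => ( 5 * ( y * y ) ) >= 15
stmt 4: z := z * 7  -- replace 0 occurrence(s) of z with (z * 7)
  => ( 5 * ( y * y ) ) >= 15
stmt 3: z := y - x  -- replace 0 occurrence(s) of z with (y - x)
  => ( 5 * ( y * y ) ) >= 15
stmt 2: y := z * z  -- replace 2 occurrence(s) of y with (z * z)
  => ( 5 * ( ( z * z ) * ( z * z ) ) ) >= 15
stmt 1: x := z * x  -- replace 0 occurrence(s) of x with (z * x)
  => ( 5 * ( ( z * z ) * ( z * z ) ) ) >= 15

Answer: ( 5 * ( ( z * z ) * ( z * z ) ) ) >= 15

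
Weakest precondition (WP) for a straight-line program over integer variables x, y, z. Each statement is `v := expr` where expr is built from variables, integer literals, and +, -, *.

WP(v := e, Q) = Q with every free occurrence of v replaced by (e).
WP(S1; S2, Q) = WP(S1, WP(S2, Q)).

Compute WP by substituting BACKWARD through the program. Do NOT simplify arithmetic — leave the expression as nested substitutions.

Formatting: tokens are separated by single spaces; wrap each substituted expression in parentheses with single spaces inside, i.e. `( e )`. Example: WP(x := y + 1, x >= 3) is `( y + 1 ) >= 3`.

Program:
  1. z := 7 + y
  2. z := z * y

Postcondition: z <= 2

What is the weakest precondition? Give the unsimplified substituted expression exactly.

Answer: ( ( 7 + y ) * y ) <= 2

Derivation:
post: z <= 2
stmt 2: z := z * y  -- replace 1 occurrence(s) of z with (z * y)
  => ( z * y ) <= 2
stmt 1: z := 7 + y  -- replace 1 occurrence(s) of z with (7 + y)
  => ( ( 7 + y ) * y ) <= 2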